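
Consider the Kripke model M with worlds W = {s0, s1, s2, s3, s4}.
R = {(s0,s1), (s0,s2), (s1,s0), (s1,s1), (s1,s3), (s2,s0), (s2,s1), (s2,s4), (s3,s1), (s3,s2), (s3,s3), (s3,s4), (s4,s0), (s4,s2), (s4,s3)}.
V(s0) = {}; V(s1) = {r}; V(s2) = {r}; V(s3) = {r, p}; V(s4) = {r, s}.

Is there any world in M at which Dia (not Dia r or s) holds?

Yes

Let φ = Dia (not Dia r or s). Evaluate φ at each world:
  s0 (successors {s1, s2}): φ is false.
  s1 (successors {s0, s1, s3}): φ is false.
  s2 (successors {s0, s1, s4}): φ is true.
  s3 (successors {s1, s2, s3, s4}): φ is true.
  s4 (successors {s0, s2, s3}): φ is false.
Detail at s2 (witness):
  At s2: Dia (not Dia r or s) requires not Dia r or s at some successor in {s0, s1, s4}.
    not Dia r or s holds at s4, so Dia (not Dia r or s) is true at s2.
      At s4: not Dia r is false, s is true, so not Dia r or s is true.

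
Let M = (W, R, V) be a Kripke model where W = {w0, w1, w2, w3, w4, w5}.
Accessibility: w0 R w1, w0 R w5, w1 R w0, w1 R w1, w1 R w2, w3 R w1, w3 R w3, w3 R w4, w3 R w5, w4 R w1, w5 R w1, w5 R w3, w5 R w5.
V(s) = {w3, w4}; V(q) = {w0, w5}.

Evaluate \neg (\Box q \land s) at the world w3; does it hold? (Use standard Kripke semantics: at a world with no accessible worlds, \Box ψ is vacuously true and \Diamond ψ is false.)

Yes

Recall that \Box ψ holds at a world iff ψ holds at every accessible world, and \Diamond ψ holds iff ψ holds at some accessible world.
At w3: \Box q \land s is false, so \neg (\Box q \land s) is true.
  At w3: \Box q is false, s is true, so \Box q \land s is false.
    At w3: \Box q requires q at every successor {w1, w3, w4, w5}.
      q fails at w1, so \Box q is false at w3.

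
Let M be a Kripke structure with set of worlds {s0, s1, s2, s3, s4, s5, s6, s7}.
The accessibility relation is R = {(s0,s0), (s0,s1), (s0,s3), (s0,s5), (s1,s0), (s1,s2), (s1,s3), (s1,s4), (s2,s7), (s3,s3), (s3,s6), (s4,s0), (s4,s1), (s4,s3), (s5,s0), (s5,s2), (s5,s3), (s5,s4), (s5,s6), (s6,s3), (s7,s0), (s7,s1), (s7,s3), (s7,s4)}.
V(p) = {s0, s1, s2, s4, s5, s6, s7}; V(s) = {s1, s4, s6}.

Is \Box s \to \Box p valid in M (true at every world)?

Let φ = \Box s \to \Box p. Evaluate φ at each world:
  s0 (successors {s0, s1, s3, s5}): φ is true.
  s1 (successors {s0, s2, s3, s4}): φ is true.
  s2 (successors {s7}): φ is true.
  s3 (successors {s3, s6}): φ is true.
  s4 (successors {s0, s1, s3}): φ is true.
  s5 (successors {s0, s2, s3, s4, s6}): φ is true.
  s6 (successors {s3}): φ is true.
  s7 (successors {s0, s1, s3, s4}): φ is true.
For instance, at s3:
  At s3: \Box s is false, \Box p is false, so \Box s \to \Box p is true.
    At s3: \Box s requires s at every successor {s3, s6}.
      s fails at s3, so \Box s is false at s3.
    At s3: \Box p requires p at every successor {s3, s6}.
      p fails at s3, so \Box p is false at s3.

Yes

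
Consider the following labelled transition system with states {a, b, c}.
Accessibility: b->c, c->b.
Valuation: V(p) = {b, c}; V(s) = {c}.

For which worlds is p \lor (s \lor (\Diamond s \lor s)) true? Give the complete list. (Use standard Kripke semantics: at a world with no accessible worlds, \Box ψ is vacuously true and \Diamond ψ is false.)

Let φ = p \lor (s \lor (\Diamond s \lor s)). Evaluate φ at each world:
  a (successors ∅): φ is false.
  b (successors {c}): φ is true.
  c (successors {b}): φ is true.
For instance, at b:
  At b: p is true, s \lor (\Diamond s \lor s) is true, so p \lor (s \lor (\Diamond s \lor s)) is true.
    At b: s is false, \Diamond s \lor s is true, so s \lor (\Diamond s \lor s) is true.
      At b: \Diamond s is true, s is false, so \Diamond s \lor s is true.
Satisfying worlds: {b, c}

b, c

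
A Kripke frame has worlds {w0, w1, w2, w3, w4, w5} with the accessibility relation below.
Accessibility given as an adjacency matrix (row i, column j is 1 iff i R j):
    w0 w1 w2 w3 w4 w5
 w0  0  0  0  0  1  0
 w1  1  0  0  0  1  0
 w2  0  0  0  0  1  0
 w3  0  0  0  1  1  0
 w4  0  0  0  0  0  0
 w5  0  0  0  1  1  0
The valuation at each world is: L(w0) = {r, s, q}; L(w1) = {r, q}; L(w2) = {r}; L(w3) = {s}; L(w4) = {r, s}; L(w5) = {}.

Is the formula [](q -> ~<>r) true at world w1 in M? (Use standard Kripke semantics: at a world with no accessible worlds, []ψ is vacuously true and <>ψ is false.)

Recall that []ψ holds at a world iff ψ holds at every accessible world, and <>ψ holds iff ψ holds at some accessible world.
At w1: [](q -> ~<>r) requires q -> ~<>r at every successor {w0, w4}.
  q -> ~<>r fails at w0, so [](q -> ~<>r) is false at w1.
    At w0: q is true, ~<>r is false, so q -> ~<>r is false.
      At w0: <>r is true, so ~<>r is false.

No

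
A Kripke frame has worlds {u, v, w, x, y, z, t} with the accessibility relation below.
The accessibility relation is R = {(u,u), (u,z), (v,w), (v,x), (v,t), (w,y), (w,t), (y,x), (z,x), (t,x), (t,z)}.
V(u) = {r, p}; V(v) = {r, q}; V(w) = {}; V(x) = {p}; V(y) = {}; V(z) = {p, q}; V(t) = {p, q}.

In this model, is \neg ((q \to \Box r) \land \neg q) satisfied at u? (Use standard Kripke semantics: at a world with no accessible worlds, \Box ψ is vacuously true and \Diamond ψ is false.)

At u: (q \to \Box r) \land \neg q is true, so \neg ((q \to \Box r) \land \neg q) is false.
  At u: q \to \Box r is true, \neg q is true, so (q \to \Box r) \land \neg q is true.
    At u: q is false, \Box r is false, so q \to \Box r is true.
      At u: \Box r requires r at every successor {u, z}.
        r fails at z, so \Box r is false at u.

No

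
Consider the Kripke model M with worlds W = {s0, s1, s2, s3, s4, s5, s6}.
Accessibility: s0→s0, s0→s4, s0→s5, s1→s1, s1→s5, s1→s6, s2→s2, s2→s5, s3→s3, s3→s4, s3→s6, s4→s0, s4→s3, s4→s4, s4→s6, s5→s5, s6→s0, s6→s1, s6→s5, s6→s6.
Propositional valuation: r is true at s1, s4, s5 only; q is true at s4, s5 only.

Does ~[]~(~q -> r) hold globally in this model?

Yes

Let φ = ~[]~(~q -> r). Evaluate φ at each world:
  s0 (successors {s0, s4, s5}): φ is true.
  s1 (successors {s1, s5, s6}): φ is true.
  s2 (successors {s2, s5}): φ is true.
  s3 (successors {s3, s4, s6}): φ is true.
  s4 (successors {s0, s3, s4, s6}): φ is true.
  s5 (successors {s5}): φ is true.
  s6 (successors {s0, s1, s5, s6}): φ is true.
For instance, at s2:
  At s2: []~(~q -> r) is false, so ~[]~(~q -> r) is true.
    At s2: []~(~q -> r) requires ~(~q -> r) at every successor {s2, s5}.
      ~(~q -> r) fails at s5, so []~(~q -> r) is false at s2.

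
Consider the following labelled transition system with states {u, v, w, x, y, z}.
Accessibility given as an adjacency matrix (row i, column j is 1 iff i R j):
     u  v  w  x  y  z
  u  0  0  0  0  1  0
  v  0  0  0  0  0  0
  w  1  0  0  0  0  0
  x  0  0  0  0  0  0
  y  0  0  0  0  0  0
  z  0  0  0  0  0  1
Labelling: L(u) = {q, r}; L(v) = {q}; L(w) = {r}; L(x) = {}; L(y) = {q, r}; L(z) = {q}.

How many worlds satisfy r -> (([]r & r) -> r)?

6

Let φ = r -> (([]r & r) -> r). Evaluate φ at each world:
  u (successors {y}): φ is true.
  v (successors ∅): φ is true.
  w (successors {u}): φ is true.
  x (successors ∅): φ is true.
  y (successors ∅): φ is true.
  z (successors {z}): φ is true.
For instance, at u:
  At u: r is true, ([]r & r) -> r is true, so r -> (([]r & r) -> r) is true.
    At u: []r & r is true, r is true, so ([]r & r) -> r is true.
      At u: []r is true, r is true, so []r & r is true.
Satisfying worlds: {u, v, w, x, y, z}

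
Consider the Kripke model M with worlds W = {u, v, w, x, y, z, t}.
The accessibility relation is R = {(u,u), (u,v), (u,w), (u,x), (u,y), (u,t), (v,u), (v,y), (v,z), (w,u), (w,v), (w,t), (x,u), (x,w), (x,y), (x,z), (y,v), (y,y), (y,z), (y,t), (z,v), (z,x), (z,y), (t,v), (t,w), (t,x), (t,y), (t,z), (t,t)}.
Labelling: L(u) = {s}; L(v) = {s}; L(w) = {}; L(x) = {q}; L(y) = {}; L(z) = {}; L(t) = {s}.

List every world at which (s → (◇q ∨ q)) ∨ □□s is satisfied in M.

Let φ = (s → (◇q ∨ q)) ∨ □□s. Evaluate φ at each world:
  u (successors {u, v, w, x, y, t}): φ is true.
  v (successors {u, y, z}): φ is false.
  w (successors {u, v, t}): φ is true.
  x (successors {u, w, y, z}): φ is true.
  y (successors {v, y, z, t}): φ is true.
  z (successors {v, x, y}): φ is true.
  t (successors {v, w, x, y, z, t}): φ is true.
For instance, at v:
  At v: s → (◇q ∨ q) is false, □□s is false, so (s → (◇q ∨ q)) ∨ □□s is false.
    At v: s is true, ◇q ∨ q is false, so s → (◇q ∨ q) is false.
      At v: ◇q is false, q is false, so ◇q ∨ q is false.
    At v: □□s requires □s at every successor {u, y, z}.
      □s fails at u, so □□s is false at v.
Satisfying worlds: {u, w, x, y, z, t}

u, w, x, y, z, t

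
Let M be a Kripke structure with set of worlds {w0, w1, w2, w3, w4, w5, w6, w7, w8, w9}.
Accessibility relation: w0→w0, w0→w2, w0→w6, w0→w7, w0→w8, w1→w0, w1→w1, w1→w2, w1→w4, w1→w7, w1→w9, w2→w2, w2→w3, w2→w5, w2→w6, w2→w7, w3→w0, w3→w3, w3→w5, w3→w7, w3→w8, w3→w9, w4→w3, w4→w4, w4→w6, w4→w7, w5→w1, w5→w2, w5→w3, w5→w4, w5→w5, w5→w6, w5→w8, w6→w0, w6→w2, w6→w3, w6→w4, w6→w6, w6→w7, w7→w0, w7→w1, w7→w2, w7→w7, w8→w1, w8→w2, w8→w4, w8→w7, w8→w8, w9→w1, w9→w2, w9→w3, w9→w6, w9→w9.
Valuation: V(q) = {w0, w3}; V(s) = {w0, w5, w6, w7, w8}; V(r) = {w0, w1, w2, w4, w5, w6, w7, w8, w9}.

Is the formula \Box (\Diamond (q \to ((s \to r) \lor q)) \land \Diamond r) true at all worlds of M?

Yes

Recall that \Box ψ holds at a world iff ψ holds at every accessible world, and \Diamond ψ holds iff ψ holds at some accessible world.
Let φ = \Box (\Diamond (q \to ((s \to r) \lor q)) \land \Diamond r). Evaluate φ at each world:
  w0 (successors {w0, w2, w6, w7, w8}): φ is true.
  w1 (successors {w0, w1, w2, w4, w7, w9}): φ is true.
  w2 (successors {w2, w3, w5, w6, w7}): φ is true.
  w3 (successors {w0, w3, w5, w7, w8, w9}): φ is true.
  w4 (successors {w3, w4, w6, w7}): φ is true.
  w5 (successors {w1, w2, w3, w4, w5, w6, w8}): φ is true.
  w6 (successors {w0, w2, w3, w4, w6, w7}): φ is true.
  w7 (successors {w0, w1, w2, w7}): φ is true.
  w8 (successors {w1, w2, w4, w7, w8}): φ is true.
  w9 (successors {w1, w2, w3, w6, w9}): φ is true.
For instance, at w4:
  At w4: \Box (\Diamond (q \to ((s \to r) \lor q)) \land \Diamond r) requires \Diamond (q \to ((s \to r) \lor q)) \land \Diamond r at every successor {w3, w4, w6, w7}.
    At w3: \Diamond (q \to ((s \to r) \lor q)) \land \Diamond r is true.
    At w4: \Diamond (q \to ((s \to r) \lor q)) \land \Diamond r is true.
    At w6: \Diamond (q \to ((s \to r) \lor q)) \land \Diamond r is true.
    At w7: \Diamond (q \to ((s \to r) \lor q)) \land \Diamond r is true.
  So \Box (\Diamond (q \to ((s \to r) \lor q)) \land \Diamond r) is true at w4.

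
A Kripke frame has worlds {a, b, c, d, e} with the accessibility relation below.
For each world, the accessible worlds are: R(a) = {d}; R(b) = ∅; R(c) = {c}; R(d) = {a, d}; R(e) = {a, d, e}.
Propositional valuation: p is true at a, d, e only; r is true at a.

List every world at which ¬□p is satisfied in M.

Let φ = ¬□p. Evaluate φ at each world:
  a (successors {d}): φ is false.
  b (successors ∅): φ is false.
  c (successors {c}): φ is true.
  d (successors {a, d}): φ is false.
  e (successors {a, d, e}): φ is false.
For instance, at a:
  At a: □p is true, so ¬□p is false.
    At a: □p requires p at every successor {d}.
      At d: p is true.
    So □p is true at a.
Satisfying worlds: {c}

c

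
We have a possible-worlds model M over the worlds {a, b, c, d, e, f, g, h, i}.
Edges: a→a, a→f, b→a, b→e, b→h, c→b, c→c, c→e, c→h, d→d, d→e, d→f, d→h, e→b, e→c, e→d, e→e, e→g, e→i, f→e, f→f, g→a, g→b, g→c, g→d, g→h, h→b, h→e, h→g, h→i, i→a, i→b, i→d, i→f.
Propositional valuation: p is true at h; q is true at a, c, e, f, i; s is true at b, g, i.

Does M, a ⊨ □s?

No

At a: □s requires s at every successor {a, f}.
  s fails at a, so □s is false at a.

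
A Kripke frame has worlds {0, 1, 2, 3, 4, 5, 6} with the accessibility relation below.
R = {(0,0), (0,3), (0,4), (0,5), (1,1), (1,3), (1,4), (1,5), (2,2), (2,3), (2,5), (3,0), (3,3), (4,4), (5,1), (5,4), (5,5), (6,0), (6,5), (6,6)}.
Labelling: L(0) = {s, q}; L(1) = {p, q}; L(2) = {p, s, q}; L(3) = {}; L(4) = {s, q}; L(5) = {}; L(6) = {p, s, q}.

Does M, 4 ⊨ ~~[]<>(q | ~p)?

At 4: ~[]<>(q | ~p) is false, so ~~[]<>(q | ~p) is true.
  At 4: []<>(q | ~p) is true, so ~[]<>(q | ~p) is false.
    At 4: []<>(q | ~p) requires <>(q | ~p) at every successor {4}.
      At 4: <>(q | ~p) is true.
    So []<>(q | ~p) is true at 4.

Yes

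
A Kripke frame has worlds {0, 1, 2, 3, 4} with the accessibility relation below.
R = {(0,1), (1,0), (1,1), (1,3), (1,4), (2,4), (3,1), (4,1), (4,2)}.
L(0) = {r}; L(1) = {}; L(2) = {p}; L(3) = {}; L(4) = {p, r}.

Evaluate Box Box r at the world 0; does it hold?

No

At 0: Box Box r requires Box r at every successor {1}.
  Box r fails at 1, so Box Box r is false at 0.
    At 1: Box r requires r at every successor {0, 1, 3, 4}.
      r fails at 1, so Box r is false at 1.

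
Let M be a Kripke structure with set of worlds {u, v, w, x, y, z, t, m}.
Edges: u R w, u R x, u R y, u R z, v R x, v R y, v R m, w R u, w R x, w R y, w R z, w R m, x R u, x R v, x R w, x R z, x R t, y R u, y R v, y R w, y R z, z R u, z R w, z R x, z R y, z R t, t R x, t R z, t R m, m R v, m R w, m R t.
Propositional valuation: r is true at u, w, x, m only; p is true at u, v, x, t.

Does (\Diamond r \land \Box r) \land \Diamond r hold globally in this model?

Let φ = (\Diamond r \land \Box r) \land \Diamond r. Evaluate φ at each world:
  u (successors {w, x, y, z}): φ is false.
  v (successors {x, y, m}): φ is false.
  w (successors {u, x, y, z, m}): φ is false.
  x (successors {u, v, w, z, t}): φ is false.
  y (successors {u, v, w, z}): φ is false.
  z (successors {u, w, x, y, t}): φ is false.
  t (successors {x, z, m}): φ is false.
  m (successors {v, w, t}): φ is false.
Detail at u (counterexample):
  At u: \Diamond r \land \Box r is false, \Diamond r is true, so (\Diamond r \land \Box r) \land \Diamond r is false.
    At u: \Diamond r is true, \Box r is false, so \Diamond r \land \Box r is false.
      At u: \Diamond r requires r at some successor in {w, x, y, z}.
        r holds at w, so \Diamond r is true at u.
      At u: \Box r requires r at every successor {w, x, y, z}.
        r fails at y, so \Box r is false at u.
    At u: \Diamond r requires r at some successor in {w, x, y, z}.
      r holds at w, so \Diamond r is true at u.

No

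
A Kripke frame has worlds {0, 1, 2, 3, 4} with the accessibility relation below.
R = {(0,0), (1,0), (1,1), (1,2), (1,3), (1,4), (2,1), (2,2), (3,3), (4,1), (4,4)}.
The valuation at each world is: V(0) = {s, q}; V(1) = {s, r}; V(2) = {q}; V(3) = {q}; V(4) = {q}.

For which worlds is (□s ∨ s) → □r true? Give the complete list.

Let φ = (□s ∨ s) → □r. Evaluate φ at each world:
  0 (successors {0}): φ is false.
  1 (successors {0, 1, 2, 3, 4}): φ is false.
  2 (successors {1, 2}): φ is true.
  3 (successors {3}): φ is true.
  4 (successors {1, 4}): φ is true.
For instance, at 2:
  At 2: □s ∨ s is false, □r is false, so (□s ∨ s) → □r is true.
    At 2: □s is false, s is false, so □s ∨ s is false.
      At 2: □s requires s at every successor {1, 2}.
        s fails at 2, so □s is false at 2.
    At 2: □r requires r at every successor {1, 2}.
      r fails at 2, so □r is false at 2.
Satisfying worlds: {2, 3, 4}

2, 3, 4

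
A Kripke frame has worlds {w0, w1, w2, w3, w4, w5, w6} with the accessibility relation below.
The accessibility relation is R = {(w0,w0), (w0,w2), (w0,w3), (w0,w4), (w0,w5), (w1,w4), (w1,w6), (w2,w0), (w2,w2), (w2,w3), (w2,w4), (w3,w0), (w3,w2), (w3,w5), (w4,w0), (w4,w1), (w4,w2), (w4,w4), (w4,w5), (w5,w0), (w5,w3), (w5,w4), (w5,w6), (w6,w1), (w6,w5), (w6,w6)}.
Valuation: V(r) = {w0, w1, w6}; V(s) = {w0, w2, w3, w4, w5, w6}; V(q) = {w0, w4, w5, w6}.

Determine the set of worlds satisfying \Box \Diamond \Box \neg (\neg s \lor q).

Let φ = \Box \Diamond \Box \neg (\neg s \lor q). Evaluate φ at each world:
  w0 (successors {w0, w2, w3, w4, w5}): φ is false.
  w1 (successors {w4, w6}): φ is false.
  w2 (successors {w0, w2, w3, w4}): φ is false.
  w3 (successors {w0, w2, w5}): φ is false.
  w4 (successors {w0, w1, w2, w4, w5}): φ is false.
  w5 (successors {w0, w3, w4, w6}): φ is false.
  w6 (successors {w1, w5, w6}): φ is false.
For instance, at w1:
  At w1: \Box \Diamond \Box \neg (\neg s \lor q) requires \Diamond \Box \neg (\neg s \lor q) at every successor {w4, w6}.
    \Diamond \Box \neg (\neg s \lor q) fails at w4, so \Box \Diamond \Box \neg (\neg s \lor q) is false at w1.
      At w4: \Diamond \Box \neg (\neg s \lor q) requires \Box \neg (\neg s \lor q) at some successor in {w0, w1, w2, w4, w5}.
        At w0: \Box \neg (\neg s \lor q) is false.
        At w1: \Box \neg (\neg s \lor q) is false.
        At w2: \Box \neg (\neg s \lor q) is false.
        At w4: \Box \neg (\neg s \lor q) is false.
        At w5: \Box \neg (\neg s \lor q) is false.
      So \Diamond \Box \neg (\neg s \lor q) is false at w4.
Satisfying worlds: none.

none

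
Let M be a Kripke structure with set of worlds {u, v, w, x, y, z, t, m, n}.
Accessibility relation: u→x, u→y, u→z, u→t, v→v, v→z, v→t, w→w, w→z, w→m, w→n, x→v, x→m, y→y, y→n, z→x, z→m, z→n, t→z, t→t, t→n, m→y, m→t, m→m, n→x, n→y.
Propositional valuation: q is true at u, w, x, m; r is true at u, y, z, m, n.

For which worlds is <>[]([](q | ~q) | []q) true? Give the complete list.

Recall that []ψ holds at a world iff ψ holds at every accessible world, and <>ψ holds iff ψ holds at some accessible world.
Let φ = <>[]([](q | ~q) | []q). Evaluate φ at each world:
  u (successors {x, y, z, t}): φ is true.
  v (successors {v, z, t}): φ is true.
  w (successors {w, z, m, n}): φ is true.
  x (successors {v, m}): φ is true.
  y (successors {y, n}): φ is true.
  z (successors {x, m, n}): φ is true.
  t (successors {z, t, n}): φ is true.
  m (successors {y, t, m}): φ is true.
  n (successors {x, y}): φ is true.
For instance, at y:
  At y: <>[]([](q | ~q) | []q) requires []([](q | ~q) | []q) at some successor in {y, n}.
    []([](q | ~q) | []q) holds at y, so <>[]([](q | ~q) | []q) is true at y.
      At y: []([](q | ~q) | []q) requires [](q | ~q) | []q at every successor {y, n}.
        At y: [](q | ~q) | []q is true.
        At n: [](q | ~q) | []q is true.
      So []([](q | ~q) | []q) is true at y.
Satisfying worlds: {u, v, w, x, y, z, t, m, n}

u, v, w, x, y, z, t, m, n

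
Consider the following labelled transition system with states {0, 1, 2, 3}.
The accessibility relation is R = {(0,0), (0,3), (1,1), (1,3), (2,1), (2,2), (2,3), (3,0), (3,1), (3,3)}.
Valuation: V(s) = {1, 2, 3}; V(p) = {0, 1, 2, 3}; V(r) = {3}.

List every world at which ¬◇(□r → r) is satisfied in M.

none

Let φ = ¬◇(□r → r). Evaluate φ at each world:
  0 (successors {0, 3}): φ is false.
  1 (successors {1, 3}): φ is false.
  2 (successors {1, 2, 3}): φ is false.
  3 (successors {0, 1, 3}): φ is false.
For instance, at 1:
  At 1: ◇(□r → r) is true, so ¬◇(□r → r) is false.
    At 1: ◇(□r → r) requires □r → r at some successor in {1, 3}.
      □r → r holds at 1, so ◇(□r → r) is true at 1.
Satisfying worlds: none.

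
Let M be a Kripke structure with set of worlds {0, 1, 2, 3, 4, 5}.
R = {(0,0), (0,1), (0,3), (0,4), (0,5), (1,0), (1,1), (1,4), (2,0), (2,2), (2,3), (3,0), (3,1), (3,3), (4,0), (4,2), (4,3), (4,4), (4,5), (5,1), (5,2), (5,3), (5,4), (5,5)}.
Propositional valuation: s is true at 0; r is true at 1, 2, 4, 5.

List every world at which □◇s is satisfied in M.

1, 2, 3

Let φ = □◇s. Evaluate φ at each world:
  0 (successors {0, 1, 3, 4, 5}): φ is false.
  1 (successors {0, 1, 4}): φ is true.
  2 (successors {0, 2, 3}): φ is true.
  3 (successors {0, 1, 3}): φ is true.
  4 (successors {0, 2, 3, 4, 5}): φ is false.
  5 (successors {1, 2, 3, 4, 5}): φ is false.
For instance, at 1:
  At 1: □◇s requires ◇s at every successor {0, 1, 4}.
      At 0: ◇s requires s at some successor in {0, 1, 3, 4, 5}.
        s holds at 0, so ◇s is true at 0.
      At 1: ◇s requires s at some successor in {0, 1, 4}.
        s holds at 0, so ◇s is true at 1.
      At 4: ◇s requires s at some successor in {0, 2, 3, 4, 5}.
        s holds at 0, so ◇s is true at 4.
  So □◇s is true at 1.
Satisfying worlds: {1, 2, 3}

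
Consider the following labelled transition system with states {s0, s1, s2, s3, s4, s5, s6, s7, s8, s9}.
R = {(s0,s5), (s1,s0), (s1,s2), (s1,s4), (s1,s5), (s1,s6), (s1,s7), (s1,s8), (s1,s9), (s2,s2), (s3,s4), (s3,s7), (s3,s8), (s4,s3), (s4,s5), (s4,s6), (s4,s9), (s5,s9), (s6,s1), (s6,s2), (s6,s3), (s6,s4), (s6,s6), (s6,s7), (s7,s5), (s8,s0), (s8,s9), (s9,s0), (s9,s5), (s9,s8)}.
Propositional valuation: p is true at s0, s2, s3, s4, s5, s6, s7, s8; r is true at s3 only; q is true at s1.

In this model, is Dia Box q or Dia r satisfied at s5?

No

At s5: Dia Box q is false, Dia r is false, so Dia Box q or Dia r is false.
  At s5: Dia Box q requires Box q at some successor in {s9}.
    At s9: Box q is false.
  So Dia Box q is false at s5.
  At s5: Dia r requires r at some successor in {s9}.
    At s9: r is false.
  So Dia r is false at s5.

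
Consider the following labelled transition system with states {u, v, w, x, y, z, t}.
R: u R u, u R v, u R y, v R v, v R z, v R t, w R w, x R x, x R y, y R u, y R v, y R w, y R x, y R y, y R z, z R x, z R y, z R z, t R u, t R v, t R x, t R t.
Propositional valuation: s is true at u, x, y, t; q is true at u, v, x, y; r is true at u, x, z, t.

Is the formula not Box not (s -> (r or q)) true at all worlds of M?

Recall that Box ψ holds at a world iff ψ holds at every accessible world, and Dia ψ holds iff ψ holds at some accessible world.
Let φ = not Box not (s -> (r or q)). Evaluate φ at each world:
  u (successors {u, v, y}): φ is true.
  v (successors {v, z, t}): φ is true.
  w (successors {w}): φ is true.
  x (successors {x, y}): φ is true.
  y (successors {u, v, w, x, y, z}): φ is true.
  z (successors {x, y, z}): φ is true.
  t (successors {u, v, x, t}): φ is true.
For instance, at z:
  At z: Box not (s -> (r or q)) is false, so not Box not (s -> (r or q)) is true.
    At z: Box not (s -> (r or q)) requires not (s -> (r or q)) at every successor {x, y, z}.
      not (s -> (r or q)) fails at x, so Box not (s -> (r or q)) is false at z.

Yes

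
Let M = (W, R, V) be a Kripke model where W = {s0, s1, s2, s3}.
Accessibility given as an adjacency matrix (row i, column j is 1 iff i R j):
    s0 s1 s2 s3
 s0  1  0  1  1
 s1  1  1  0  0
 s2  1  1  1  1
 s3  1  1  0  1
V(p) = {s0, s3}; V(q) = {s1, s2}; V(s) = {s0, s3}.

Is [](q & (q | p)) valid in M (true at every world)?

No

Let φ = [](q & (q | p)). Evaluate φ at each world:
  s0 (successors {s0, s2, s3}): φ is false.
  s1 (successors {s0, s1}): φ is false.
  s2 (successors {s0, s1, s2, s3}): φ is false.
  s3 (successors {s0, s1, s3}): φ is false.
Detail at s0 (counterexample):
  At s0: [](q & (q | p)) requires q & (q | p) at every successor {s0, s2, s3}.
    q & (q | p) fails at s0, so [](q & (q | p)) is false at s0.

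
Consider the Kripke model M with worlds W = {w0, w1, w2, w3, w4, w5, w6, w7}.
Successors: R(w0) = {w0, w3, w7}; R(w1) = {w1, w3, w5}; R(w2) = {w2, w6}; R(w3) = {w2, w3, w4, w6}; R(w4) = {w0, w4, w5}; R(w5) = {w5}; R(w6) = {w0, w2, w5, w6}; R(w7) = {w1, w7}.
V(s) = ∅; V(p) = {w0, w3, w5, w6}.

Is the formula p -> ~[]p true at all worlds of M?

Recall that []ψ holds at a world iff ψ holds at every accessible world, and <>ψ holds iff ψ holds at some accessible world.
Let φ = p -> ~[]p. Evaluate φ at each world:
  w0 (successors {w0, w3, w7}): φ is true.
  w1 (successors {w1, w3, w5}): φ is true.
  w2 (successors {w2, w6}): φ is true.
  w3 (successors {w2, w3, w4, w6}): φ is true.
  w4 (successors {w0, w4, w5}): φ is true.
  w5 (successors {w5}): φ is false.
  w6 (successors {w0, w2, w5, w6}): φ is true.
  w7 (successors {w1, w7}): φ is true.
Detail at w5 (counterexample):
  At w5: p is true, ~[]p is false, so p -> ~[]p is false.
    At w5: []p is true, so ~[]p is false.
      At w5: []p requires p at every successor {w5}.
        At w5: p is true.
      So []p is true at w5.

No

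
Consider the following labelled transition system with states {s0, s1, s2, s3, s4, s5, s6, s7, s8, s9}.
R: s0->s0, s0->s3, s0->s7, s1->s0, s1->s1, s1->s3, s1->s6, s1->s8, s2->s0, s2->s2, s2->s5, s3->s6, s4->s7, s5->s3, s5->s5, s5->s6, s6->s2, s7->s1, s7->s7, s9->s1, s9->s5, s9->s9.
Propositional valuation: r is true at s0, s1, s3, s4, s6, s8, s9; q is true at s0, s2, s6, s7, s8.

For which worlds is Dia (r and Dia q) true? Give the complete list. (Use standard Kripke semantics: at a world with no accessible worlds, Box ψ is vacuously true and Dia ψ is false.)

Recall that Dia ψ holds at a world iff ψ holds at some accessible world.
Let φ = Dia (r and Dia q). Evaluate φ at each world:
  s0 (successors {s0, s3, s7}): φ is true.
  s1 (successors {s0, s1, s3, s6, s8}): φ is true.
  s2 (successors {s0, s2, s5}): φ is true.
  s3 (successors {s6}): φ is true.
  s4 (successors {s7}): φ is false.
  s5 (successors {s3, s5, s6}): φ is true.
  s6 (successors {s2}): φ is false.
  s7 (successors {s1, s7}): φ is true.
  s8 (successors ∅): φ is false.
  s9 (successors {s1, s5, s9}): φ is true.
For instance, at s3:
  At s3: Dia (r and Dia q) requires r and Dia q at some successor in {s6}.
    r and Dia q holds at s6, so Dia (r and Dia q) is true at s3.
      At s6: r is true, Dia q is true, so r and Dia q is true.
Satisfying worlds: {s0, s1, s2, s3, s5, s7, s9}

s0, s1, s2, s3, s5, s7, s9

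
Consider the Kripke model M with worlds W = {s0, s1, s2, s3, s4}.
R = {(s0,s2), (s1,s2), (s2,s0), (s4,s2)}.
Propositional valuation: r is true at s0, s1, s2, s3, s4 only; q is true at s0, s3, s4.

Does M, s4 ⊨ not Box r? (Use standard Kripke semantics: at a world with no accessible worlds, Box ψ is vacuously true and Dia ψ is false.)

No

At s4: Box r is true, so not Box r is false.
  At s4: Box r requires r at every successor {s2}.
    At s2: r is true.
  So Box r is true at s4.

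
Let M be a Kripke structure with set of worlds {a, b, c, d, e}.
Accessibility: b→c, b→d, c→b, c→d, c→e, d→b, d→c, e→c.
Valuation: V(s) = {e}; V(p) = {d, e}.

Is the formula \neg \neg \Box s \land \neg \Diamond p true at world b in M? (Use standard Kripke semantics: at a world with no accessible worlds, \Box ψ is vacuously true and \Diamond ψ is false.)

No

At b: \neg \neg \Box s is false, \neg \Diamond p is false, so \neg \neg \Box s \land \neg \Diamond p is false.
  At b: \neg \Box s is true, so \neg \neg \Box s is false.
    At b: \Box s is false, so \neg \Box s is true.
      At b: \Box s requires s at every successor {c, d}.
        s fails at c, so \Box s is false at b.
  At b: \Diamond p is true, so \neg \Diamond p is false.
    At b: \Diamond p requires p at some successor in {c, d}.
      p holds at d, so \Diamond p is true at b.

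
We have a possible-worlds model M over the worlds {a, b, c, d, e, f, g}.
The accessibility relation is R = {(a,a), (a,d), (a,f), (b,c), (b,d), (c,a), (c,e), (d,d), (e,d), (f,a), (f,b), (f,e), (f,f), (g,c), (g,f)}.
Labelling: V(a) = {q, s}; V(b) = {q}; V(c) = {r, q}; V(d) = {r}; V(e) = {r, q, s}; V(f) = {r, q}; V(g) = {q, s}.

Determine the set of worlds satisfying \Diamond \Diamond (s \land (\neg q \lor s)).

Let φ = \Diamond \Diamond (s \land (\neg q \lor s)). Evaluate φ at each world:
  a (successors {a, d, f}): φ is true.
  b (successors {c, d}): φ is true.
  c (successors {a, e}): φ is true.
  d (successors {d}): φ is false.
  e (successors {d}): φ is false.
  f (successors {a, b, e, f}): φ is true.
  g (successors {c, f}): φ is true.
For instance, at a:
  At a: \Diamond \Diamond (s \land (\neg q \lor s)) requires \Diamond (s \land (\neg q \lor s)) at some successor in {a, d, f}.
    \Diamond (s \land (\neg q \lor s)) holds at a, so \Diamond \Diamond (s \land (\neg q \lor s)) is true at a.
      At a: \Diamond (s \land (\neg q \lor s)) requires s \land (\neg q \lor s) at some successor in {a, d, f}.
        s \land (\neg q \lor s) holds at a, so \Diamond (s \land (\neg q \lor s)) is true at a.
Satisfying worlds: {a, b, c, f, g}

a, b, c, f, g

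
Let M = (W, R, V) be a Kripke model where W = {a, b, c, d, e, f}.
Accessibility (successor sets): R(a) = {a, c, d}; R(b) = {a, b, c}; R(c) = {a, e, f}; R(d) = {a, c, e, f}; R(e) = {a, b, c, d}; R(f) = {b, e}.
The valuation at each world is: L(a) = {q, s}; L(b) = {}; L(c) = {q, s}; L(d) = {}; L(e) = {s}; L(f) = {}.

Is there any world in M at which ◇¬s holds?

Yes

Let φ = ◇¬s. Evaluate φ at each world:
  a (successors {a, c, d}): φ is true.
  b (successors {a, b, c}): φ is true.
  c (successors {a, e, f}): φ is true.
  d (successors {a, c, e, f}): φ is true.
  e (successors {a, b, c, d}): φ is true.
  f (successors {b, e}): φ is true.
Detail at a (witness):
  At a: ◇¬s requires ¬s at some successor in {a, c, d}.
    ¬s holds at d, so ◇¬s is true at a.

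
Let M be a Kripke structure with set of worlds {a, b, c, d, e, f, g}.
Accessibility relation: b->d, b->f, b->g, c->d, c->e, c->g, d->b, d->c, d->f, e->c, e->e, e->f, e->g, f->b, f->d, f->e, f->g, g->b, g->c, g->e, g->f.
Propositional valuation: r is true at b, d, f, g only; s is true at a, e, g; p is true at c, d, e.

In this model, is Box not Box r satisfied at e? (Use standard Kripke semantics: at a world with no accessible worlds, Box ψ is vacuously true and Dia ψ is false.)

Yes

At e: Box not Box r requires not Box r at every successor {c, e, f, g}.
  At c: not Box r is true.
  At e: not Box r is true.
  At f: not Box r is true.
  At g: not Box r is true.
So Box not Box r is true at e.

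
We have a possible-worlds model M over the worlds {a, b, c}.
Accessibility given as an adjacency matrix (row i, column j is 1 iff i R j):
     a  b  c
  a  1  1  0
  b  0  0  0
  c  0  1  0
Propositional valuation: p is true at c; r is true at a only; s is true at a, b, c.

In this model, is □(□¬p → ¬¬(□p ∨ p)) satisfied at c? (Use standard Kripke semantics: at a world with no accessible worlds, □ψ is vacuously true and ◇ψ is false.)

At c: □(□¬p → ¬¬(□p ∨ p)) requires □¬p → ¬¬(□p ∨ p) at every successor {b}.
    At b: □¬p is true, ¬¬(□p ∨ p) is true, so □¬p → ¬¬(□p ∨ p) is true.
      At b: no accessible worlds, so □¬p holds vacuously.
      At b: ¬(□p ∨ p) is false, so ¬¬(□p ∨ p) is true.
So □(□¬p → ¬¬(□p ∨ p)) is true at c.

Yes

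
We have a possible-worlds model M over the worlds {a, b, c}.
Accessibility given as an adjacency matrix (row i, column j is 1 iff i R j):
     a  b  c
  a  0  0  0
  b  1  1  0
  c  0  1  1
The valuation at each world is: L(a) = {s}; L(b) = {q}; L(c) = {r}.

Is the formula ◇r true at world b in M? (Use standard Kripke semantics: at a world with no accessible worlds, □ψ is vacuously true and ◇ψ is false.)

Recall that ◇ψ holds at a world iff ψ holds at some accessible world.
At b: ◇r requires r at some successor in {a, b}.
  At a: r is false.
  At b: r is false.
So ◇r is false at b.

No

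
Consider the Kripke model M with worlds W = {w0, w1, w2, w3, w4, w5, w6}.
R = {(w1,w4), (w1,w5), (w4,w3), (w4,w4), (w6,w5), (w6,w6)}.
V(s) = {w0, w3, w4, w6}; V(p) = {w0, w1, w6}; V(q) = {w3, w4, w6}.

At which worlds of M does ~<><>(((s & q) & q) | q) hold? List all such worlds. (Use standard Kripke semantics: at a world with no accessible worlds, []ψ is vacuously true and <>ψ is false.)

w0, w2, w3, w5

Let φ = ~<><>(((s & q) & q) | q). Evaluate φ at each world:
  w0 (successors ∅): φ is true.
  w1 (successors {w4, w5}): φ is false.
  w2 (successors ∅): φ is true.
  w3 (successors ∅): φ is true.
  w4 (successors {w3, w4}): φ is false.
  w5 (successors ∅): φ is true.
  w6 (successors {w5, w6}): φ is false.
For instance, at w4:
  At w4: <><>(((s & q) & q) | q) is true, so ~<><>(((s & q) & q) | q) is false.
    At w4: <><>(((s & q) & q) | q) requires <>(((s & q) & q) | q) at some successor in {w3, w4}.
      <>(((s & q) & q) | q) holds at w4, so <><>(((s & q) & q) | q) is true at w4.
Satisfying worlds: {w0, w2, w3, w5}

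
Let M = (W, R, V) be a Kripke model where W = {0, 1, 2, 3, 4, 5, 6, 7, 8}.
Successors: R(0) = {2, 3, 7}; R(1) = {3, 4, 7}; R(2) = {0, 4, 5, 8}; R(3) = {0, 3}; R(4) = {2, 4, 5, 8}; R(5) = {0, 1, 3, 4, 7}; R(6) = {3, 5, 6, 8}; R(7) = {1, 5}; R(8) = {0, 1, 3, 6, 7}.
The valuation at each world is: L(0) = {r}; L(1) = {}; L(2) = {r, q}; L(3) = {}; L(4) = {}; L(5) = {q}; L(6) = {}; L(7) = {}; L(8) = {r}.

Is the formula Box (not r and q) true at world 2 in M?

No

At 2: Box (not r and q) requires not r and q at every successor {0, 4, 5, 8}.
  not r and q fails at 0, so Box (not r and q) is false at 2.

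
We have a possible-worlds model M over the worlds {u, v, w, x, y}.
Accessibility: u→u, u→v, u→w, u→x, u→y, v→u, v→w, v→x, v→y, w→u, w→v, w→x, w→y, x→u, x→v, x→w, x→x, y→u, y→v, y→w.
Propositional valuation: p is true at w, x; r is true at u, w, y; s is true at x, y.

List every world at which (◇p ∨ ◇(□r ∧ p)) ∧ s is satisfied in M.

Let φ = (◇p ∨ ◇(□r ∧ p)) ∧ s. Evaluate φ at each world:
  u (successors {u, v, w, x, y}): φ is false.
  v (successors {u, w, x, y}): φ is false.
  w (successors {u, v, x, y}): φ is false.
  x (successors {u, v, w, x}): φ is true.
  y (successors {u, v, w}): φ is true.
For instance, at u:
  At u: ◇p ∨ ◇(□r ∧ p) is true, s is false, so (◇p ∨ ◇(□r ∧ p)) ∧ s is false.
    At u: ◇p is true, ◇(□r ∧ p) is false, so ◇p ∨ ◇(□r ∧ p) is true.
      At u: ◇p requires p at some successor in {u, v, w, x, y}.
        p holds at w, so ◇p is true at u.
      At u: ◇(□r ∧ p) requires □r ∧ p at some successor in {u, v, w, x, y}.
        At u: □r ∧ p is false.
        At v: □r ∧ p is false.
        At w: □r ∧ p is false.
        At x: □r ∧ p is false.
        At y: □r ∧ p is false.
      So ◇(□r ∧ p) is false at u.
Satisfying worlds: {x, y}

x, y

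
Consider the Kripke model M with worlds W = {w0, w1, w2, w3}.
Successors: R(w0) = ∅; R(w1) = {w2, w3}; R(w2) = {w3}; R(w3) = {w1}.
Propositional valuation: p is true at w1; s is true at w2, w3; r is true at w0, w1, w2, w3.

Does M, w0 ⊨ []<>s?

Yes

At w0: no accessible worlds, so []<>s holds vacuously.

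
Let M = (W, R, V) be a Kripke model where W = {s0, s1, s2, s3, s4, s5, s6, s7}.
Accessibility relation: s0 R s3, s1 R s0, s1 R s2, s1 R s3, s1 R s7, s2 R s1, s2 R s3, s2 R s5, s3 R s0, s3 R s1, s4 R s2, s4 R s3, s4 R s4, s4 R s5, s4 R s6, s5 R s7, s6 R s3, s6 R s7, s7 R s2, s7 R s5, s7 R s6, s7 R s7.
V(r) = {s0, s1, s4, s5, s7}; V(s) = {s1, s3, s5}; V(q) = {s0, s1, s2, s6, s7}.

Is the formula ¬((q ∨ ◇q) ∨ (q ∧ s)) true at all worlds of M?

Recall that ◇ψ holds at a world iff ψ holds at some accessible world.
Let φ = ¬((q ∨ ◇q) ∨ (q ∧ s)). Evaluate φ at each world:
  s0 (successors {s3}): φ is false.
  s1 (successors {s0, s2, s3, s7}): φ is false.
  s2 (successors {s1, s3, s5}): φ is false.
  s3 (successors {s0, s1}): φ is false.
  s4 (successors {s2, s3, s4, s5, s6}): φ is false.
  s5 (successors {s7}): φ is false.
  s6 (successors {s3, s7}): φ is false.
  s7 (successors {s2, s5, s6, s7}): φ is false.
Detail at s0 (counterexample):
  At s0: (q ∨ ◇q) ∨ (q ∧ s) is true, so ¬((q ∨ ◇q) ∨ (q ∧ s)) is false.
    At s0: q ∨ ◇q is true, q ∧ s is false, so (q ∨ ◇q) ∨ (q ∧ s) is true.
      At s0: q is true, ◇q is false, so q ∨ ◇q is true.

No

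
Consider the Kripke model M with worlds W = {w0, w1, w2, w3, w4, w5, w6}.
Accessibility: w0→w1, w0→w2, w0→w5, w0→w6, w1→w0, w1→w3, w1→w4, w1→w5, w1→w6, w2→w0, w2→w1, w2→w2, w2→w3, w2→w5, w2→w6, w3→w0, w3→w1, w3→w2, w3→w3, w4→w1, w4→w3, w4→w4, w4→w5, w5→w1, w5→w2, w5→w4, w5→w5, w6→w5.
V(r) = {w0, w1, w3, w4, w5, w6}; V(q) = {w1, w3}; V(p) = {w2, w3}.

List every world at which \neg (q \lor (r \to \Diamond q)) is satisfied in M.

w6

Let φ = \neg (q \lor (r \to \Diamond q)). Evaluate φ at each world:
  w0 (successors {w1, w2, w5, w6}): φ is false.
  w1 (successors {w0, w3, w4, w5, w6}): φ is false.
  w2 (successors {w0, w1, w2, w3, w5, w6}): φ is false.
  w3 (successors {w0, w1, w2, w3}): φ is false.
  w4 (successors {w1, w3, w4, w5}): φ is false.
  w5 (successors {w1, w2, w4, w5}): φ is false.
  w6 (successors {w5}): φ is true.
For instance, at w3:
  At w3: q \lor (r \to \Diamond q) is true, so \neg (q \lor (r \to \Diamond q)) is false.
    At w3: q is true, r \to \Diamond q is true, so q \lor (r \to \Diamond q) is true.
      At w3: r is true, \Diamond q is true, so r \to \Diamond q is true.
Satisfying worlds: {w6}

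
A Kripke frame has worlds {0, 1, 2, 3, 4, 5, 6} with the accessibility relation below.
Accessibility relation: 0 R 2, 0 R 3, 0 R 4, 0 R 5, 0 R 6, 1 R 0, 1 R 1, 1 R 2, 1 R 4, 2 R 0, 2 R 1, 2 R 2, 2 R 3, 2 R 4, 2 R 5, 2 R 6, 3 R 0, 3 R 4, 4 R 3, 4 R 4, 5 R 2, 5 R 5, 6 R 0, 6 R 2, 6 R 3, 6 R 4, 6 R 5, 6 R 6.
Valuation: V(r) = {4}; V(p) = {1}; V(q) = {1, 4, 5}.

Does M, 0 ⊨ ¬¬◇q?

At 0: ¬◇q is false, so ¬¬◇q is true.
  At 0: ◇q is true, so ¬◇q is false.
    At 0: ◇q requires q at some successor in {2, 3, 4, 5, 6}.
      q holds at 4, so ◇q is true at 0.

Yes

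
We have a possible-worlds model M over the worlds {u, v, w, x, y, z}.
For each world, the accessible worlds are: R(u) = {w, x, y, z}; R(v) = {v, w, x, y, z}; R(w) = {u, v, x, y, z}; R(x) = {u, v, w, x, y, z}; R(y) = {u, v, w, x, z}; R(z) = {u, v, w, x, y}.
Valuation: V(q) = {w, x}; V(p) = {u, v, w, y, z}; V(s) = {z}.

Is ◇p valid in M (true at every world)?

Yes

Let φ = ◇p. Evaluate φ at each world:
  u (successors {w, x, y, z}): φ is true.
  v (successors {v, w, x, y, z}): φ is true.
  w (successors {u, v, x, y, z}): φ is true.
  x (successors {u, v, w, x, y, z}): φ is true.
  y (successors {u, v, w, x, z}): φ is true.
  z (successors {u, v, w, x, y}): φ is true.
For instance, at z:
  At z: ◇p requires p at some successor in {u, v, w, x, y}.
    p holds at u, so ◇p is true at z.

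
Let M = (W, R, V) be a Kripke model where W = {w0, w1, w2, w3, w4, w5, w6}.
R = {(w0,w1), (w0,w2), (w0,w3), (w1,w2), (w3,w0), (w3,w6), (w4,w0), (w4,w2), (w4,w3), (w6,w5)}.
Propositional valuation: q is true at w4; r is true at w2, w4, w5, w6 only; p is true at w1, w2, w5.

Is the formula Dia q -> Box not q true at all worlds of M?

Yes

Let φ = Dia q -> Box not q. Evaluate φ at each world:
  w0 (successors {w1, w2, w3}): φ is true.
  w1 (successors {w2}): φ is true.
  w2 (successors ∅): φ is true.
  w3 (successors {w0, w6}): φ is true.
  w4 (successors {w0, w2, w3}): φ is true.
  w5 (successors ∅): φ is true.
  w6 (successors {w5}): φ is true.
For instance, at w6:
  At w6: Dia q is false, Box not q is true, so Dia q -> Box not q is true.
    At w6: Dia q requires q at some successor in {w5}.
      At w5: q is false.
    So Dia q is false at w6.
    At w6: Box not q requires not q at every successor {w5}.
      At w5: not q is true.
    So Box not q is true at w6.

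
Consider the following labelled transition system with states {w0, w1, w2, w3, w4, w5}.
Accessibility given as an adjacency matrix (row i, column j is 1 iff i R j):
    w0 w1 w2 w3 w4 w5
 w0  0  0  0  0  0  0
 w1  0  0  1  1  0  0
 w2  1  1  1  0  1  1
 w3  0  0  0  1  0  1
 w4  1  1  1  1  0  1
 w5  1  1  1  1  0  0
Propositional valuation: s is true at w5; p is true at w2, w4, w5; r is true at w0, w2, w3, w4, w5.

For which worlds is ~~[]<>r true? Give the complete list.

Recall that []ψ holds at a world iff ψ holds at every accessible world, and <>ψ holds iff ψ holds at some accessible world.
Let φ = ~~[]<>r. Evaluate φ at each world:
  w0 (successors ∅): φ is true.
  w1 (successors {w2, w3}): φ is true.
  w2 (successors {w0, w1, w2, w4, w5}): φ is false.
  w3 (successors {w3, w5}): φ is true.
  w4 (successors {w0, w1, w2, w3, w5}): φ is false.
  w5 (successors {w0, w1, w2, w3}): φ is false.
For instance, at w1:
  At w1: ~[]<>r is false, so ~~[]<>r is true.
    At w1: []<>r is true, so ~[]<>r is false.
      At w1: []<>r requires <>r at every successor {w2, w3}.
        At w2: <>r is true.
        At w3: <>r is true.
      So []<>r is true at w1.
Satisfying worlds: {w0, w1, w3}

w0, w1, w3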